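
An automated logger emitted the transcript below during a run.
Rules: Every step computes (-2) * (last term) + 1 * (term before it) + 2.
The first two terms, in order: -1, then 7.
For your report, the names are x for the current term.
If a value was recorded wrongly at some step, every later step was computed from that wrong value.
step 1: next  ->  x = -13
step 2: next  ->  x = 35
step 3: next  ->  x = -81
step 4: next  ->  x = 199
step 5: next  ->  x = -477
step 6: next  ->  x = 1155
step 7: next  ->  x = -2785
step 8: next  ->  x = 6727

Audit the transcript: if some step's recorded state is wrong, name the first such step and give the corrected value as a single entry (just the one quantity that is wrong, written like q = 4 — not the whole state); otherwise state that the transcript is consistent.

no error

Recomputing the run from the initial state:
step 1: x = -13
step 2: x = 35
step 3: x = -81
step 4: x = 199
step 5: x = -477
step 6: x = 1155
step 7: x = -2785
step 8: x = 6727
This matches the transcript at every step.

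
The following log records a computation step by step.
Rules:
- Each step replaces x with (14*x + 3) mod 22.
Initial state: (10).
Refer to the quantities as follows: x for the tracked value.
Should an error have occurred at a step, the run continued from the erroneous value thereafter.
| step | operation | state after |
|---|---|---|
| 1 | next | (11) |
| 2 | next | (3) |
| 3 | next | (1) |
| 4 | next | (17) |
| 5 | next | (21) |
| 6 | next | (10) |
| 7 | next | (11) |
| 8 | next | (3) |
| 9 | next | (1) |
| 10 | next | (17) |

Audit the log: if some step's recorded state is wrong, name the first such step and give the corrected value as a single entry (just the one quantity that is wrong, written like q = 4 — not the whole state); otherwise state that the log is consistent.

step 6, x = 11

step 1: x = (14*10 + 3) mod 22 = 11 -> checks out
step 2: x = (14*11 + 3) mod 22 = 3 -> no discrepancy
step 3: x = (14*3 + 3) mod 22 = 1 -> agrees with the log
step 4: x = (14*1 + 3) mod 22 = 17 -> checks out
step 5: x = (14*17 + 3) mod 22 = 21 -> same as recorded
step 6: x = (14*21 + 3) mod 22 = 11 -> a discrepancy with the log
Conclusion: step 6 carries the first error; the entry should be x = 11.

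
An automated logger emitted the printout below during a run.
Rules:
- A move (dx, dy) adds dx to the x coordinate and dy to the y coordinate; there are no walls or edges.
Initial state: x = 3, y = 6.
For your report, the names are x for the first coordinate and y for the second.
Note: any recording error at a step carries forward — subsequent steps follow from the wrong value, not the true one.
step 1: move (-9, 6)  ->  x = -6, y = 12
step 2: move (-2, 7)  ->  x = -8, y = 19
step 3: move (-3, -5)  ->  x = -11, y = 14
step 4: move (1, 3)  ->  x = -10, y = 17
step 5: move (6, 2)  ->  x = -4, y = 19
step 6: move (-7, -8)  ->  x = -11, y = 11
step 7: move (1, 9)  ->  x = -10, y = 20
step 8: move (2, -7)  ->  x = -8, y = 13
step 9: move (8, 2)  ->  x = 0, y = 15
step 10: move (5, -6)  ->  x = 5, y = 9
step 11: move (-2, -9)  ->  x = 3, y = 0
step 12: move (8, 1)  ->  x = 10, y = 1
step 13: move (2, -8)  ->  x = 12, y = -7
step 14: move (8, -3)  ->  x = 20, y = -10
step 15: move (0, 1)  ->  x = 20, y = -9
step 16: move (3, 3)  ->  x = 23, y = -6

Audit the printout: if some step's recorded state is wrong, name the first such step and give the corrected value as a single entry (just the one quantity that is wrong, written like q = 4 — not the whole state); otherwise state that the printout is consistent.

step 12, x = 11

step 1: x = 3 + (-9) = -6, y = 6 + (6) = 12 -> same as recorded
step 2: x = -6 + (-2) = -8, y = 12 + (7) = 19 -> in agreement
step 3: x = -8 + (-3) = -11, y = 19 + (-5) = 14 -> confirmed correct
step 4: x = -11 + (1) = -10, y = 14 + (3) = 17 -> agrees with the printout
step 5: x = -10 + (6) = -4, y = 17 + (2) = 19 -> matches
step 6: x = -4 + (-7) = -11, y = 19 + (-8) = 11 -> agrees with the printout
step 7: x = -11 + (1) = -10, y = 11 + (9) = 20 -> verified
step 8: x = -10 + (2) = -8, y = 20 + (-7) = 13 -> same as recorded
step 9: x = -8 + (8) = 0, y = 13 + (2) = 15 -> agrees with the printout
step 10: x = 0 + (5) = 5, y = 15 + (-6) = 9 -> consistent with the printout
step 11: x = 5 + (-2) = 3, y = 9 + (-9) = 0 -> agrees with the printout
step 12: x = 3 + (8) = 11, y = 0 + (1) = 1 -> the recorded entry deviates here
First incorrect step: 12; the correct value is x = 11.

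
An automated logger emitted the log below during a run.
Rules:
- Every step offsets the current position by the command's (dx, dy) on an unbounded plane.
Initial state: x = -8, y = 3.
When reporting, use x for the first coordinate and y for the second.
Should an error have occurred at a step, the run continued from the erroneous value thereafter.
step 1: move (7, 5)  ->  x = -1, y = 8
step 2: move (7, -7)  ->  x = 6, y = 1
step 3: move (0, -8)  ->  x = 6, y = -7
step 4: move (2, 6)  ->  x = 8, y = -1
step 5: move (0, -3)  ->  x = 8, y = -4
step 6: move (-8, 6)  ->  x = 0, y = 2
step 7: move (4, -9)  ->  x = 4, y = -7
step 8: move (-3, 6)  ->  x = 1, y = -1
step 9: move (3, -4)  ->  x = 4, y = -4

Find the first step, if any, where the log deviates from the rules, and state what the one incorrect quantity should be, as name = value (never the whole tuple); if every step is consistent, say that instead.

Recomputing the run from the initial state:
step 1: x = -1, y = 8
step 2: x = 6, y = 1
step 3: x = 6, y = -7
step 4: x = 8, y = -1
step 5: x = 8, y = -4
step 6: x = 0, y = 2
step 7: x = 4, y = -7
step 8: x = 1, y = -1
step 9: x = 4, y = -5
The first disagreement with the log is at step 9, where the value should be y = -5.

step 9, y = -5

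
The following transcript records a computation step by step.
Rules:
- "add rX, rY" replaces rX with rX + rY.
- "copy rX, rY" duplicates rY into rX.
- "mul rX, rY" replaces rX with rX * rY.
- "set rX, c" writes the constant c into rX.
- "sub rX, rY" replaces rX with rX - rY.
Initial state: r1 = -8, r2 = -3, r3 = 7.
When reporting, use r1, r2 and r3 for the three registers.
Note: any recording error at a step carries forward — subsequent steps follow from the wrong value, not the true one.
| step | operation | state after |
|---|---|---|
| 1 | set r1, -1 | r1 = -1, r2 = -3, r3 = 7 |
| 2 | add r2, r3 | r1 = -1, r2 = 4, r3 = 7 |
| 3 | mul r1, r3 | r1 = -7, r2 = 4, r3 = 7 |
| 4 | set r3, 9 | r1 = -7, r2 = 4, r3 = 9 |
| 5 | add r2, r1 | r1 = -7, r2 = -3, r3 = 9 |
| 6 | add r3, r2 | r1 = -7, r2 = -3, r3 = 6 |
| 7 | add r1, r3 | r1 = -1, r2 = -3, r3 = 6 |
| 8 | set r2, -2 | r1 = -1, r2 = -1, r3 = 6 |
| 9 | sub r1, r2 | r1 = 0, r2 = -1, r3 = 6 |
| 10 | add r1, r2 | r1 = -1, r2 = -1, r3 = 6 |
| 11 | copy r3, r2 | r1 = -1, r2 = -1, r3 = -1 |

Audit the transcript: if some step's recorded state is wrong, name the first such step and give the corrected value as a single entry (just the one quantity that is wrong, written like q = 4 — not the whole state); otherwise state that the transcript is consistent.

step 8, r2 = -2

step 1: r1 = -1 -> matches
step 2: r2 = -3 + 7 = 4 -> no discrepancy
step 3: r1 = -1 * 7 = -7 -> verified
step 4: r3 = 9 -> verified
step 5: r2 = 4 + -7 = -3 -> agrees with the transcript
step 6: r3 = 9 + -3 = 6 -> consistent with the transcript
step 7: r1 = -7 + 6 = -1 -> same as recorded
step 8: r2 = -2 -> a discrepancy with the transcript
The earliest wrong entry is at step 8: it should read r2 = -2.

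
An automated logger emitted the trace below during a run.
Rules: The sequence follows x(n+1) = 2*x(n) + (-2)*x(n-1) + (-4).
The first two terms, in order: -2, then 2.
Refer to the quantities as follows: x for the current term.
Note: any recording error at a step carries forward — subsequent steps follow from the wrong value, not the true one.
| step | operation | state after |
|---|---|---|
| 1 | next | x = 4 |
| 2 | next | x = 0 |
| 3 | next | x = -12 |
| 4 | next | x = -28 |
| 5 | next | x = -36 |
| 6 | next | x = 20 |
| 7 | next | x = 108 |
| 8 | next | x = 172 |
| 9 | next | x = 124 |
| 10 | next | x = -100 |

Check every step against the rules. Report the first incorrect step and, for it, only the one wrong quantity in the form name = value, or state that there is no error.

Step 1: x = 2*(2) + (-2)*(-2) + (-4) = 4 — verified.
Step 2: x = 2*(4) + (-2)*(2) + (-4) = 0 — confirmed correct.
Step 3: x = 2*(0) + (-2)*(4) + (-4) = -12 — confirmed correct.
Step 4: x = 2*(-12) + (-2)*(0) + (-4) = -28 — checks out.
Step 5: x = 2*(-28) + (-2)*(-12) + (-4) = -36 — same as recorded.
Step 6: x = 2*(-36) + (-2)*(-28) + (-4) = -20 — a discrepancy with the trace.
First incorrect step: 6; the correct value is x = -20.

step 6, x = -20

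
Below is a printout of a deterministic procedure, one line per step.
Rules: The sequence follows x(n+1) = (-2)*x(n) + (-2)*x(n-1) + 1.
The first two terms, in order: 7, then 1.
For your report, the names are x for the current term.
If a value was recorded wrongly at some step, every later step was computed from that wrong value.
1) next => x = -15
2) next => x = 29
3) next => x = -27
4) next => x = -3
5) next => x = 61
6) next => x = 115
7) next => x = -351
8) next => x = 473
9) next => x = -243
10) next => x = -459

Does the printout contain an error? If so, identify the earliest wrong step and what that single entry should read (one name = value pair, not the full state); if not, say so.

step 6, x = -115

Recomputing the run from the initial state:
step 1: x = -15
step 2: x = 29
step 3: x = -27
step 4: x = -3
step 5: x = 61
step 6: x = -115
step 7: x = 109
step 8: x = 13
step 9: x = -243
step 10: x = 461
The first disagreement with the printout is at step 6, where the value should be x = -115.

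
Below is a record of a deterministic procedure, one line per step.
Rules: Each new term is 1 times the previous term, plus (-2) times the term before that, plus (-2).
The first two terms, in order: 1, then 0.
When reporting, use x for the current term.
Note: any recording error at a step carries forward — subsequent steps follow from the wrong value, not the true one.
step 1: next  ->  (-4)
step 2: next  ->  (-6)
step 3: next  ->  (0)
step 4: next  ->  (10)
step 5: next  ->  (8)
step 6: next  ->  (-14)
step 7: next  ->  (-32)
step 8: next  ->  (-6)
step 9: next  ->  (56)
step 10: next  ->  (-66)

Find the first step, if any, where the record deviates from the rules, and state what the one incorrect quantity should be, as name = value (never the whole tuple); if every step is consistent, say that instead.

Step 1: x = 1*(0) + (-2)*(1) + (-2) = -4 — exactly as logged.
Step 2: x = 1*(-4) + (-2)*(0) + (-2) = -6 — matches.
Step 3: x = 1*(-6) + (-2)*(-4) + (-2) = 0 — consistent with the record.
Step 4: x = 1*(0) + (-2)*(-6) + (-2) = 10 — confirmed correct.
Step 5: x = 1*(10) + (-2)*(0) + (-2) = 8 — exactly as logged.
Step 6: x = 1*(8) + (-2)*(10) + (-2) = -14 — exactly as logged.
Step 7: x = 1*(-14) + (-2)*(8) + (-2) = -32 — confirmed correct.
Step 8: x = 1*(-32) + (-2)*(-14) + (-2) = -6 — confirmed correct.
Step 9: x = 1*(-6) + (-2)*(-32) + (-2) = 56 — matches.
Step 10: x = 1*(56) + (-2)*(-6) + (-2) = 66 — the entry is off here.
Conclusion: step 10 carries the first error; the entry should be x = 66.

step 10, x = 66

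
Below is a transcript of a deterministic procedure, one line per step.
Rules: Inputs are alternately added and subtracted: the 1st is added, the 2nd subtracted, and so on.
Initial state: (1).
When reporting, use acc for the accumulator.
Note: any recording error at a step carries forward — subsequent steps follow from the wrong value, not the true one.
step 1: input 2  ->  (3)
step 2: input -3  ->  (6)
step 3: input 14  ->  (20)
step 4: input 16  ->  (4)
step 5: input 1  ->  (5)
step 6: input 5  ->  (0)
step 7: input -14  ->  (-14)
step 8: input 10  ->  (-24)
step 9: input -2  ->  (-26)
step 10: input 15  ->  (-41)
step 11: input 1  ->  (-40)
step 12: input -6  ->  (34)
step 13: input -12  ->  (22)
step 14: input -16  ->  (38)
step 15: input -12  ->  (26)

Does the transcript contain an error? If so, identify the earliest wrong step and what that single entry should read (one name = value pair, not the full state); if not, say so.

step 1: acc = 1 + 2 = 3 -> same as recorded
step 2: acc = 3 - -3 = 6 -> consistent with the transcript
step 3: acc = 6 + 14 = 20 -> consistent with the transcript
step 4: acc = 20 - 16 = 4 -> consistent with the transcript
step 5: acc = 4 + 1 = 5 -> same as recorded
step 6: acc = 5 - 5 = 0 -> no discrepancy
step 7: acc = 0 + -14 = -14 -> matches
step 8: acc = -14 - 10 = -24 -> agrees with the transcript
step 9: acc = -24 + -2 = -26 -> agrees with the transcript
step 10: acc = -26 - 15 = -41 -> checks out
step 11: acc = -41 + 1 = -40 -> in agreement
step 12: acc = -40 - -6 = -34 -> the transcript has a different value
Step 12 is the first one off; corrected, acc = -34.

step 12, acc = -34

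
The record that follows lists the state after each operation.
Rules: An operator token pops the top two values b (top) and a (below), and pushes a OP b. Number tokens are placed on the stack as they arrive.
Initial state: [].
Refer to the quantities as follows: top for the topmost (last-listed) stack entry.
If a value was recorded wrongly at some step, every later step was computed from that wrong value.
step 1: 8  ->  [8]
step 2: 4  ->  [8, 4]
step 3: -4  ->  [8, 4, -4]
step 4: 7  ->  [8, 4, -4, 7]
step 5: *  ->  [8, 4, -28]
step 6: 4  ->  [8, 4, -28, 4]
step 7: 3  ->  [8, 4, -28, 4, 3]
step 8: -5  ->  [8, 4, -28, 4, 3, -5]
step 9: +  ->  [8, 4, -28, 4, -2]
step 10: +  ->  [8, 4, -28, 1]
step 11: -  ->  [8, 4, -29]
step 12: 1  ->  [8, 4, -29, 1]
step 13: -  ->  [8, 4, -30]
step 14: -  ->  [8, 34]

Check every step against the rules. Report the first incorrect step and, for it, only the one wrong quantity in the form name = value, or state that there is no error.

1. push 8: top = 8 (same as recorded)
2. push 4: top = 4 (agrees with the record)
3. push -4: top = -4 (verified)
4. push 7: top = 7 (checks out)
5. -4 * 7 = -28 (verified)
6. push 4: top = 4 (same as recorded)
7. push 3: top = 3 (matches)
8. push -5: top = -5 (agrees with the record)
9. 3 + -5 = -2 (same as recorded)
10. 4 + -2 = 2 (the record has a different value)
So the first discrepancy is step 10, where the right value is top = 2.

step 10, top = 2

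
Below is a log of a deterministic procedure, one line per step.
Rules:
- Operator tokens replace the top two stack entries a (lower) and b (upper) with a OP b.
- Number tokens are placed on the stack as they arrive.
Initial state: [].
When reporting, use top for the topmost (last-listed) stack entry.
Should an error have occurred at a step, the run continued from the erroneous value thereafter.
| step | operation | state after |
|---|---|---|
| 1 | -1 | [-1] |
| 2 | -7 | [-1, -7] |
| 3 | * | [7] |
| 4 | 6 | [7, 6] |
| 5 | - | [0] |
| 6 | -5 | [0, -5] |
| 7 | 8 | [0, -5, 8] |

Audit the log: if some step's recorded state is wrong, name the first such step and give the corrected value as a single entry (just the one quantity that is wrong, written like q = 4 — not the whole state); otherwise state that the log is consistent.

Recomputing the run from the initial state:
step 1: [-1]
step 2: [-1, -7]
step 3: [7]
step 4: [7, 6]
step 5: [1]
step 6: [1, -5]
step 7: [1, -5, 8]
The first disagreement with the log is at step 5, where the value should be top = 1.

step 5, top = 1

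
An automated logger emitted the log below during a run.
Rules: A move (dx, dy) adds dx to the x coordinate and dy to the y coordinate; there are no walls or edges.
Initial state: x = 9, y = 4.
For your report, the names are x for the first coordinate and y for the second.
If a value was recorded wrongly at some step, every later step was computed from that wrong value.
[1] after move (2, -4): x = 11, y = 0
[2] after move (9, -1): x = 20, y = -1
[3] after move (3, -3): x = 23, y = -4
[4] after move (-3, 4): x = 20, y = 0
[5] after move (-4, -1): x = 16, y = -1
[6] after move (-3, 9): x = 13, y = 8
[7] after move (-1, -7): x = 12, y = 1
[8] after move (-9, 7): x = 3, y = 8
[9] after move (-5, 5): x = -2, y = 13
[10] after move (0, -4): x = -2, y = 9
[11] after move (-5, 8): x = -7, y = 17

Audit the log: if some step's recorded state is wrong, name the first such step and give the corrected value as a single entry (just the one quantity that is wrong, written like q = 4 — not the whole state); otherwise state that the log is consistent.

Step 1: x = 9 + (2) = 11, y = 4 + (-4) = 0 — in agreement.
Step 2: x = 11 + (9) = 20, y = 0 + (-1) = -1 — exactly as logged.
Step 3: x = 20 + (3) = 23, y = -1 + (-3) = -4 — exactly as logged.
Step 4: x = 23 + (-3) = 20, y = -4 + (4) = 0 — matches.
Step 5: x = 20 + (-4) = 16, y = 0 + (-1) = -1 — in agreement.
Step 6: x = 16 + (-3) = 13, y = -1 + (9) = 8 — checks out.
Step 7: x = 13 + (-1) = 12, y = 8 + (-7) = 1 — consistent with the log.
Step 8: x = 12 + (-9) = 3, y = 1 + (7) = 8 — matches.
Step 9: x = 3 + (-5) = -2, y = 8 + (5) = 13 — confirmed correct.
Step 10: x = -2 + (0) = -2, y = 13 + (-4) = 9 — verified.
Step 11: x = -2 + (-5) = -7, y = 9 + (8) = 17 — confirmed correct.
Every step is consistent.

no error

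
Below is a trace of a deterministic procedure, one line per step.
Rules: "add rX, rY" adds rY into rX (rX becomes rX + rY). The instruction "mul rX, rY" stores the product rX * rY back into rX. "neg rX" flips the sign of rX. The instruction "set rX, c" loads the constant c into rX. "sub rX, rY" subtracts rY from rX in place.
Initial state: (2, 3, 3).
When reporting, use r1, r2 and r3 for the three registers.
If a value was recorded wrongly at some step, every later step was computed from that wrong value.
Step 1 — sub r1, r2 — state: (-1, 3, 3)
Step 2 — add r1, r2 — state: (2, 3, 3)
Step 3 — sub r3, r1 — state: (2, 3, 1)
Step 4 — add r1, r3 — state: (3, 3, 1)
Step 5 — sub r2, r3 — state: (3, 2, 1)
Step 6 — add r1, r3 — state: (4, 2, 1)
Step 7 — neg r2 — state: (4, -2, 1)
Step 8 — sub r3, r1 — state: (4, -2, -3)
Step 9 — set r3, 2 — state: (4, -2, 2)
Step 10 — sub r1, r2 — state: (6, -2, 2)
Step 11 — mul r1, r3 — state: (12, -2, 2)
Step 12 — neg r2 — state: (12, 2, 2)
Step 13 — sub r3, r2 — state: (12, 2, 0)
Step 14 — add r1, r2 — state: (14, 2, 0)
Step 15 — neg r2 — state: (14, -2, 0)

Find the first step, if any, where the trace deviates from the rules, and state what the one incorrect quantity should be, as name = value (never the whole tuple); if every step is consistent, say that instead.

no error

1. r1 = 2 - 3 = -1 (consistent with the trace)
2. r1 = -1 + 3 = 2 (agrees with the trace)
3. r3 = 3 - 2 = 1 (same as recorded)
4. r1 = 2 + 1 = 3 (same as recorded)
5. r2 = 3 - 1 = 2 (exactly as logged)
6. r1 = 3 + 1 = 4 (in agreement)
7. r2 = -(2) = -2 (agrees with the trace)
8. r3 = 1 - 4 = -3 (in agreement)
9. r3 = 2 (matches)
10. r1 = 4 - -2 = 6 (same as recorded)
11. r1 = 6 * 2 = 12 (no discrepancy)
12. r2 = -(-2) = 2 (exactly as logged)
13. r3 = 2 - 2 = 0 (no discrepancy)
14. r1 = 12 + 2 = 14 (verified)
15. r2 = -(2) = -2 (no discrepancy)
The recomputation confirms every line.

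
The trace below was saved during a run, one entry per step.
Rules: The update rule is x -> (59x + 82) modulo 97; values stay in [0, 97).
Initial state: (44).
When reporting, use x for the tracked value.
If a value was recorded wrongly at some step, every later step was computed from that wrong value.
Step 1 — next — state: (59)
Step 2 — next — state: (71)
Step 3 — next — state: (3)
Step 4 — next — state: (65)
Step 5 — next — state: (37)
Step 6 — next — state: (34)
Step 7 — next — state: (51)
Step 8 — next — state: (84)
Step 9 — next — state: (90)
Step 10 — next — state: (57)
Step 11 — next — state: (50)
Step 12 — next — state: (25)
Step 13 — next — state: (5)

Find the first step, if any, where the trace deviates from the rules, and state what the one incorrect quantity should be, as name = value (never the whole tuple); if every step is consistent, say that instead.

step 9, x = 91

Step 1: x = (59*44 + 82) mod 97 = 59 — confirmed correct.
Step 2: x = (59*59 + 82) mod 97 = 71 — in agreement.
Step 3: x = (59*71 + 82) mod 97 = 3 — verified.
Step 4: x = (59*3 + 82) mod 97 = 65 — consistent with the trace.
Step 5: x = (59*65 + 82) mod 97 = 37 — consistent with the trace.
Step 6: x = (59*37 + 82) mod 97 = 34 — confirmed correct.
Step 7: x = (59*34 + 82) mod 97 = 51 — in agreement.
Step 8: x = (59*51 + 82) mod 97 = 84 — no discrepancy.
Step 9: x = (59*84 + 82) mod 97 = 91 — the recorded entry deviates here.
The earliest wrong entry is at step 9: it should read x = 91.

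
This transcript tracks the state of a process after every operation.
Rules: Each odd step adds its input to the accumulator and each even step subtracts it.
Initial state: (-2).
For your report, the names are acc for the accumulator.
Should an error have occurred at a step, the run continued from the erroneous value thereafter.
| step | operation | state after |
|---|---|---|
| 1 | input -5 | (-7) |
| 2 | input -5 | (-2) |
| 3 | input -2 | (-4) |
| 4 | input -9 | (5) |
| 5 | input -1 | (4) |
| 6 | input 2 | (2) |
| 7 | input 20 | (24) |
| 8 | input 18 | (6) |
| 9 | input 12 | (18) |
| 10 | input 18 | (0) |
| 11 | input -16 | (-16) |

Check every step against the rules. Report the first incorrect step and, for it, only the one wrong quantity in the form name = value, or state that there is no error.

step 7, acc = 22

Recomputing the run from the initial state:
step 1: acc = -7
step 2: acc = -2
step 3: acc = -4
step 4: acc = 5
step 5: acc = 4
step 6: acc = 2
step 7: acc = 22
step 8: acc = 4
step 9: acc = 16
step 10: acc = -2
step 11: acc = -18
The first disagreement with the transcript is at step 7, where the value should be acc = 22.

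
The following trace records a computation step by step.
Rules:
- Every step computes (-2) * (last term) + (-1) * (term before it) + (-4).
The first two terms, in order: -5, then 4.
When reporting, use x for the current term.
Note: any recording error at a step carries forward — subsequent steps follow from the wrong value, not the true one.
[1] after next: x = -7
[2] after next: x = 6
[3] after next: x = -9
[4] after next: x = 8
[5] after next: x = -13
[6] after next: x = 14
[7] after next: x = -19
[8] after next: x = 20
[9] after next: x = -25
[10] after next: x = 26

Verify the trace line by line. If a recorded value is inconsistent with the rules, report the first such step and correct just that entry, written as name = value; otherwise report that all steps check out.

step 5, x = -11

Step 1: x = -2*(4) + (-1)*(-5) + (-4) = -7 — checks out.
Step 2: x = -2*(-7) + (-1)*(4) + (-4) = 6 — exactly as logged.
Step 3: x = -2*(6) + (-1)*(-7) + (-4) = -9 — no discrepancy.
Step 4: x = -2*(-9) + (-1)*(6) + (-4) = 8 — no discrepancy.
Step 5: x = -2*(8) + (-1)*(-9) + (-4) = -11 — the entry is off here.
That makes step 5 the first incorrect line — x = -11 is what it should show.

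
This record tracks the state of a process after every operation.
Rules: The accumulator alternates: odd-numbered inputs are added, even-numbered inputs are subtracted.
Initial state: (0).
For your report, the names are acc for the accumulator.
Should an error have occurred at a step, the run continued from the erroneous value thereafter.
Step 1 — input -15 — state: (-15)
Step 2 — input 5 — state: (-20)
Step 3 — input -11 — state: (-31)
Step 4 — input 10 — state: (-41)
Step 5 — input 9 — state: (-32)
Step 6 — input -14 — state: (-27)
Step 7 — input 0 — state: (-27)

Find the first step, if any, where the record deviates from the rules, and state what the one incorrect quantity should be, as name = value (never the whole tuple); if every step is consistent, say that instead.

step 6, acc = -18

step 1: acc = 0 + -15 = -15 -> checks out
step 2: acc = -15 - 5 = -20 -> matches
step 3: acc = -20 + -11 = -31 -> exactly as logged
step 4: acc = -31 - 10 = -41 -> in agreement
step 5: acc = -41 + 9 = -32 -> exactly as logged
step 6: acc = -32 - -14 = -18 -> not what was recorded
Step 6 is the first one off; corrected, acc = -18.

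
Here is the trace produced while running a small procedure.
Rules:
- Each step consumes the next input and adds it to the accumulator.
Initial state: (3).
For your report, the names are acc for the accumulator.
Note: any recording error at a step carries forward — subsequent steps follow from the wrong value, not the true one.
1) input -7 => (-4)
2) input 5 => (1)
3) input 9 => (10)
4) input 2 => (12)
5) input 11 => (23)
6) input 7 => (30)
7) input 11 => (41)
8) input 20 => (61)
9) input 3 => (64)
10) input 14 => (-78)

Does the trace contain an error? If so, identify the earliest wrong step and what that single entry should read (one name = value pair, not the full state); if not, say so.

step 10, acc = 78

1. acc = 3 + -7 = -4 (confirmed correct)
2. acc = -4 + 5 = 1 (no discrepancy)
3. acc = 1 + 9 = 10 (no discrepancy)
4. acc = 10 + 2 = 12 (confirmed correct)
5. acc = 12 + 11 = 23 (matches)
6. acc = 23 + 7 = 30 (verified)
7. acc = 30 + 11 = 41 (verified)
8. acc = 41 + 20 = 61 (verified)
9. acc = 61 + 3 = 64 (in agreement)
10. acc = 64 + 14 = 78 (the trace disagrees here)
First incorrect step: 10; the correct value is acc = 78.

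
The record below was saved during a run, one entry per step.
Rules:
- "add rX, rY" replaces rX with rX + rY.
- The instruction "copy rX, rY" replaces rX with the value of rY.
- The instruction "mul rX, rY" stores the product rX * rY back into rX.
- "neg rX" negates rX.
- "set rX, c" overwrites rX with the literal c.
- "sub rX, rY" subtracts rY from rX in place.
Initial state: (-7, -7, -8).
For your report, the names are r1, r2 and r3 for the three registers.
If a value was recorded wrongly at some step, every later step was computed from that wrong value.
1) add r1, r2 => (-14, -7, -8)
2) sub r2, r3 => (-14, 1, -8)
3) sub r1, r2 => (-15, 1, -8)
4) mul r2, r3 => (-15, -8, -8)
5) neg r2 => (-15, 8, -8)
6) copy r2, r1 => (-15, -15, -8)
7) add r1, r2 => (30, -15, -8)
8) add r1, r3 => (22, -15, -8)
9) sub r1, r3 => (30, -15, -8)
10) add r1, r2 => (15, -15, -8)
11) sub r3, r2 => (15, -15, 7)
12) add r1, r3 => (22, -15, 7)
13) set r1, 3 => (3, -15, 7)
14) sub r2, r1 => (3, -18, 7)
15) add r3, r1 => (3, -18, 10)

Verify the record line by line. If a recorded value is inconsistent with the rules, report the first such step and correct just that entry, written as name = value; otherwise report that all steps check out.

step 7, r1 = -30

1. r1 = -7 + -7 = -14 (confirmed correct)
2. r2 = -7 - -8 = 1 (confirmed correct)
3. r1 = -14 - 1 = -15 (in agreement)
4. r2 = 1 * -8 = -8 (exactly as logged)
5. r2 = -(-8) = 8 (in agreement)
6. r2 = -15 (exactly as logged)
7. r1 = -15 + -15 = -30 (the record disagrees here)
Conclusion: step 7 carries the first error; the entry should be r1 = -30.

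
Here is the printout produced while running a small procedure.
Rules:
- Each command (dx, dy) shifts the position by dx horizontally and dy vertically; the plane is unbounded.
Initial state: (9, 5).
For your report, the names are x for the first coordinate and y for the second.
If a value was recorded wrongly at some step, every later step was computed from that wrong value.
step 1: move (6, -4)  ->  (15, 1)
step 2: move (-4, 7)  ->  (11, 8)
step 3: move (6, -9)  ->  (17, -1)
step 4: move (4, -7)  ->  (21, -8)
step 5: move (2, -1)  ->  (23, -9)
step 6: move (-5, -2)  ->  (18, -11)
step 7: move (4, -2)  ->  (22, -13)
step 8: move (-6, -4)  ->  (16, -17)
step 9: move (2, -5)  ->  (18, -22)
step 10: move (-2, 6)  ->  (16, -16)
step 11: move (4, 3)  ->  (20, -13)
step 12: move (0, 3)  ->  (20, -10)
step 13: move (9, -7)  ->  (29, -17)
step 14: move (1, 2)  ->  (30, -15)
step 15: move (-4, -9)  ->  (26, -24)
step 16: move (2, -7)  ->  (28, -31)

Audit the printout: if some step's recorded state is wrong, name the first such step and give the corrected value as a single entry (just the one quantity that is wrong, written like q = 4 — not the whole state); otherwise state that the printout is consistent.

no error

Step 1: x = 9 + (6) = 15, y = 5 + (-4) = 1 — agrees with the printout.
Step 2: x = 15 + (-4) = 11, y = 1 + (7) = 8 — confirmed correct.
Step 3: x = 11 + (6) = 17, y = 8 + (-9) = -1 — no discrepancy.
Step 4: x = 17 + (4) = 21, y = -1 + (-7) = -8 — checks out.
Step 5: x = 21 + (2) = 23, y = -8 + (-1) = -9 — exactly as logged.
Step 6: x = 23 + (-5) = 18, y = -9 + (-2) = -11 — agrees with the printout.
Step 7: x = 18 + (4) = 22, y = -11 + (-2) = -13 — checks out.
Step 8: x = 22 + (-6) = 16, y = -13 + (-4) = -17 — agrees with the printout.
Step 9: x = 16 + (2) = 18, y = -17 + (-5) = -22 — checks out.
Step 10: x = 18 + (-2) = 16, y = -22 + (6) = -16 — exactly as logged.
Step 11: x = 16 + (4) = 20, y = -16 + (3) = -13 — exactly as logged.
Step 12: x = 20 + (0) = 20, y = -13 + (3) = -10 — consistent with the printout.
Step 13: x = 20 + (9) = 29, y = -10 + (-7) = -17 — no discrepancy.
Step 14: x = 29 + (1) = 30, y = -17 + (2) = -15 — exactly as logged.
Step 15: x = 30 + (-4) = 26, y = -15 + (-9) = -24 — agrees with the printout.
Step 16: x = 26 + (2) = 28, y = -24 + (-7) = -31 — same as recorded.
All entries verified; no error found.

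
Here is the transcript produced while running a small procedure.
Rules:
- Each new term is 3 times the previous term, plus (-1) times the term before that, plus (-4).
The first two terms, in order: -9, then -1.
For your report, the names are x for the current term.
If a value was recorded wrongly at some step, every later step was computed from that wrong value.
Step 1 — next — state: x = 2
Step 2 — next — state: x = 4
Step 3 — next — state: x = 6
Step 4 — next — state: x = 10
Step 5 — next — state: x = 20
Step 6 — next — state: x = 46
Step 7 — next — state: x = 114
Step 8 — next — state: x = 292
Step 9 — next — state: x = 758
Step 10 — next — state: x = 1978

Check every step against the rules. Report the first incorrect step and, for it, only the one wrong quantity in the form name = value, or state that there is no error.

step 1: x = 3*(-1) + (-1)*(-9) + (-4) = 2 -> verified
step 2: x = 3*(2) + (-1)*(-1) + (-4) = 3 -> a discrepancy with the transcript
That makes step 2 the first incorrect line — x = 3 is what it should show.

step 2, x = 3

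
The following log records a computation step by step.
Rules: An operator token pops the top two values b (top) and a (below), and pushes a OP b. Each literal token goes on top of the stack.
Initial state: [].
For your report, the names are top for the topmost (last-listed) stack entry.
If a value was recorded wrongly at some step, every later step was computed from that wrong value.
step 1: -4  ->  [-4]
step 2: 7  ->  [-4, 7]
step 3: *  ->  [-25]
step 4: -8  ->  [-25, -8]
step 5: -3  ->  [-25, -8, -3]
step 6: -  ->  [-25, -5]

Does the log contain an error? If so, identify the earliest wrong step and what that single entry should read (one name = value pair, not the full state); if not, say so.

1. push -4: top = -4 (agrees with the log)
2. push 7: top = 7 (consistent with the log)
3. -4 * 7 = -28 (first mismatch against the log)
First deviation found at step 3; the corrected entry is top = -28.

step 3, top = -28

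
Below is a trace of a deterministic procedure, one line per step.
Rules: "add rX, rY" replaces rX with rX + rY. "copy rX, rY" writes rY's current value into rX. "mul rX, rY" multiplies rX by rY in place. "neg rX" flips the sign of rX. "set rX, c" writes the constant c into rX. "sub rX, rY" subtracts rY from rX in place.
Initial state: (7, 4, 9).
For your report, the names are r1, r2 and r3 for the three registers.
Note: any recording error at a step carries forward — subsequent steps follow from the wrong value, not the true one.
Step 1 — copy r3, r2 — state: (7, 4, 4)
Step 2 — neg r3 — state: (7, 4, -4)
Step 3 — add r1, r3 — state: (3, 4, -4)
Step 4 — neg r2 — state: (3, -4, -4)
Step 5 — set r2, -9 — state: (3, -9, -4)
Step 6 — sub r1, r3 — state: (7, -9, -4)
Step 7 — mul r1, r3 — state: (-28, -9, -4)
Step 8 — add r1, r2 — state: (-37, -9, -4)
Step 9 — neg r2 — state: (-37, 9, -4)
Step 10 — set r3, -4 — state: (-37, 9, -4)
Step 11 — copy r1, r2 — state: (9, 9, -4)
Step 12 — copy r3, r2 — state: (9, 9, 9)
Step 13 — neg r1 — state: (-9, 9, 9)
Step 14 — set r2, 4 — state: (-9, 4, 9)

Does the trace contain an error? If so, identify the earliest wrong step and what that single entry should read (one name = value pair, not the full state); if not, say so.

Recomputing the run from the initial state:
step 1: r1 = 7, r2 = 4, r3 = 4
step 2: r1 = 7, r2 = 4, r3 = -4
step 3: r1 = 3, r2 = 4, r3 = -4
step 4: r1 = 3, r2 = -4, r3 = -4
step 5: r1 = 3, r2 = -9, r3 = -4
step 6: r1 = 7, r2 = -9, r3 = -4
step 7: r1 = -28, r2 = -9, r3 = -4
step 8: r1 = -37, r2 = -9, r3 = -4
step 9: r1 = -37, r2 = 9, r3 = -4
step 10: r1 = -37, r2 = 9, r3 = -4
step 11: r1 = 9, r2 = 9, r3 = -4
step 12: r1 = 9, r2 = 9, r3 = 9
step 13: r1 = -9, r2 = 9, r3 = 9
step 14: r1 = -9, r2 = 4, r3 = 9
This matches the trace at every step.

no error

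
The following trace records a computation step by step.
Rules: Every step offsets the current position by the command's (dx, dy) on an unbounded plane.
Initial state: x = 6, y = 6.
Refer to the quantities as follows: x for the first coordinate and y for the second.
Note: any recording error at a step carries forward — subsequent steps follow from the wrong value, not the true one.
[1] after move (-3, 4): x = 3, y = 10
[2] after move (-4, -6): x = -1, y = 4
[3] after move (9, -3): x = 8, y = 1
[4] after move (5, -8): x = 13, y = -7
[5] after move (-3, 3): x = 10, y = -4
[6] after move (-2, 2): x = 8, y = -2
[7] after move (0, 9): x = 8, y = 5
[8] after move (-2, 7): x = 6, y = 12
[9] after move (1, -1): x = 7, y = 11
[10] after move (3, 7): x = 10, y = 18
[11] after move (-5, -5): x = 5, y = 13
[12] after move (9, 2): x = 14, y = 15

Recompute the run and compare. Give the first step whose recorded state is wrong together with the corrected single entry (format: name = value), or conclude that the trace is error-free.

step 7, y = 7

Step 1: x = 6 + (-3) = 3, y = 6 + (4) = 10 — no discrepancy.
Step 2: x = 3 + (-4) = -1, y = 10 + (-6) = 4 — agrees with the trace.
Step 3: x = -1 + (9) = 8, y = 4 + (-3) = 1 — in agreement.
Step 4: x = 8 + (5) = 13, y = 1 + (-8) = -7 — confirmed correct.
Step 5: x = 13 + (-3) = 10, y = -7 + (3) = -4 — exactly as logged.
Step 6: x = 10 + (-2) = 8, y = -4 + (2) = -2 — same as recorded.
Step 7: x = 8 + (0) = 8, y = -2 + (9) = 7 — the recorded entry deviates here.
Conclusion: step 7 carries the first error; the entry should be y = 7.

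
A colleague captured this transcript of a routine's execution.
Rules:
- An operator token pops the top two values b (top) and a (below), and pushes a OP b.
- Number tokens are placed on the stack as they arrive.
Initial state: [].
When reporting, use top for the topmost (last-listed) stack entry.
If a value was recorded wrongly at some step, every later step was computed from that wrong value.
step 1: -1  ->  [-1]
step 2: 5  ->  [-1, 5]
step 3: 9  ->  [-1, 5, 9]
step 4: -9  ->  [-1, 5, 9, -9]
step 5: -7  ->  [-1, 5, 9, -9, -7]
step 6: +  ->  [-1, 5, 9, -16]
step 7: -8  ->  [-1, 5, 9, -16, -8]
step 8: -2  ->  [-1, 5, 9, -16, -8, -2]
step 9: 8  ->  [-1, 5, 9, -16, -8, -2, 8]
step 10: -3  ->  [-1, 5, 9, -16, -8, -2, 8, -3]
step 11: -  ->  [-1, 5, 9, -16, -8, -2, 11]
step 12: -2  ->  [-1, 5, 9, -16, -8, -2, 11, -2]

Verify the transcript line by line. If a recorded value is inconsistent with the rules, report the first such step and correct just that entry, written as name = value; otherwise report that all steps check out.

step 1: push -1: top = -1 -> matches
step 2: push 5: top = 5 -> no discrepancy
step 3: push 9: top = 9 -> in agreement
step 4: push -9: top = -9 -> consistent with the transcript
step 5: push -7: top = -7 -> matches
step 6: -9 + -7 = -16 -> verified
step 7: push -8: top = -8 -> no discrepancy
step 8: push -2: top = -2 -> in agreement
step 9: push 8: top = 8 -> consistent with the transcript
step 10: push -3: top = -3 -> agrees with the transcript
step 11: 8 - -3 = 11 -> same as recorded
step 12: push -2: top = -2 -> confirmed correct
No step deviates from the rules.

no error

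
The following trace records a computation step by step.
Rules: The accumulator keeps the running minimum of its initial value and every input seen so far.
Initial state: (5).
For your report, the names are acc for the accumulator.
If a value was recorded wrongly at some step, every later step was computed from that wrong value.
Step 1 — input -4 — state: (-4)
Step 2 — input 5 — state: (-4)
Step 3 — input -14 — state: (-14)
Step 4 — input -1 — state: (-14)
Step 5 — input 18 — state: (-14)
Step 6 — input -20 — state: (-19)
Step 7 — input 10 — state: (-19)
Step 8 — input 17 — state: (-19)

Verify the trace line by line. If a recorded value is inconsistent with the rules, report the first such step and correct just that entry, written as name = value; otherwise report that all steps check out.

Step 1: acc = min(5, -4) = -4 — confirmed correct.
Step 2: acc = min(-4, 5) = -4 — consistent with the trace.
Step 3: acc = min(-4, -14) = -14 — agrees with the trace.
Step 4: acc = min(-14, -1) = -14 — exactly as logged.
Step 5: acc = min(-14, 18) = -14 — matches.
Step 6: acc = min(-14, -20) = -20 — the trace disagrees here.
Step 6 is the first one off; corrected, acc = -20.

step 6, acc = -20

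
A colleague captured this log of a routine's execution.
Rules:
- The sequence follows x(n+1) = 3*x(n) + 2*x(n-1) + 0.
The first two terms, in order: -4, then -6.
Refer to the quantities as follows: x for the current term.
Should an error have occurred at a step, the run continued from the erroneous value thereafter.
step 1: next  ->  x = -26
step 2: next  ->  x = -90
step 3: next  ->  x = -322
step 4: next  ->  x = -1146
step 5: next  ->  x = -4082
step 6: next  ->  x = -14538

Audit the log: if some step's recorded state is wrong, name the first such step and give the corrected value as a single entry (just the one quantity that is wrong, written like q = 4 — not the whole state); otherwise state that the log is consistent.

no error

Step 1: x = 3*(-6) + (2)*(-4) + (0) = -26 — exactly as logged.
Step 2: x = 3*(-26) + (2)*(-6) + (0) = -90 — in agreement.
Step 3: x = 3*(-90) + (2)*(-26) + (0) = -322 — exactly as logged.
Step 4: x = 3*(-322) + (2)*(-90) + (0) = -1146 — exactly as logged.
Step 5: x = 3*(-1146) + (2)*(-322) + (0) = -4082 — same as recorded.
Step 6: x = 3*(-4082) + (2)*(-1146) + (0) = -14538 — no discrepancy.
All steps check out; nothing to correct.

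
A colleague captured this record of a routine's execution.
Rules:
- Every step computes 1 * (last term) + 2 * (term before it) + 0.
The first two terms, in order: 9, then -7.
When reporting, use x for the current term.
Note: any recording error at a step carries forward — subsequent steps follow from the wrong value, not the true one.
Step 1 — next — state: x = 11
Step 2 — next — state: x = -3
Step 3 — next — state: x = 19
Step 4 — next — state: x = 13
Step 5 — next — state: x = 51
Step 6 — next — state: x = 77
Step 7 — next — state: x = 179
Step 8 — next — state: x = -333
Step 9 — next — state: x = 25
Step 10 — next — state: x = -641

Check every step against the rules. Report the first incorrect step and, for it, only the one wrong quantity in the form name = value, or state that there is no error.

Step 1: x = 1*(-7) + (2)*(9) + (0) = 11 — exactly as logged.
Step 2: x = 1*(11) + (2)*(-7) + (0) = -3 — confirmed correct.
Step 3: x = 1*(-3) + (2)*(11) + (0) = 19 — same as recorded.
Step 4: x = 1*(19) + (2)*(-3) + (0) = 13 — in agreement.
Step 5: x = 1*(13) + (2)*(19) + (0) = 51 — verified.
Step 6: x = 1*(51) + (2)*(13) + (0) = 77 — exactly as logged.
Step 7: x = 1*(77) + (2)*(51) + (0) = 179 — no discrepancy.
Step 8: x = 1*(179) + (2)*(77) + (0) = 333 — this is not what the record shows.
Conclusion: step 8 carries the first error; the entry should be x = 333.

step 8, x = 333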